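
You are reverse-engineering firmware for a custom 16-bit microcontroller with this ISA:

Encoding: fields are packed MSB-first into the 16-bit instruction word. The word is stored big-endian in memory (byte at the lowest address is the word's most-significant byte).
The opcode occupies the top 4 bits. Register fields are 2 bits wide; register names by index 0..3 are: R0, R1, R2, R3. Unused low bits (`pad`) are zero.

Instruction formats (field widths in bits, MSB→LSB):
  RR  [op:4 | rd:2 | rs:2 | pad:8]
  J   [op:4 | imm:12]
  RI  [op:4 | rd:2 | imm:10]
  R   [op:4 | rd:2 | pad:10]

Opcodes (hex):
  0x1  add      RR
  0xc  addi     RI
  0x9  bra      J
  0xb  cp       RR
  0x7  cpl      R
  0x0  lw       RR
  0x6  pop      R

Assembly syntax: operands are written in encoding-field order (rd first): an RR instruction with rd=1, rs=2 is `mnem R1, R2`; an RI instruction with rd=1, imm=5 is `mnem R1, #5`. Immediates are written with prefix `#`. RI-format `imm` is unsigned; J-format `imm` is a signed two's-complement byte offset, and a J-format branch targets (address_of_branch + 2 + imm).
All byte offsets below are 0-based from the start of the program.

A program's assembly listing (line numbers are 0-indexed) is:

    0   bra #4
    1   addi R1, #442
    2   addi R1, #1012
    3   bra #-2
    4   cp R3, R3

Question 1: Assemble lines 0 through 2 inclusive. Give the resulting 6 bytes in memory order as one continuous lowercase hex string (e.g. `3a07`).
9004c5bac7f4

line 0 (bra): pack op=0x9:4|imm=4:12 = 0x9004; big→ 90 04
line 1 (addi): pack op=0xc:4|rd=1:2|imm=442:10 = 0xc5ba; big→ c5 ba
line 2 (addi): pack op=0xc:4|rd=1:2|imm=1012:10 = 0xc7f4; big→ c7 f4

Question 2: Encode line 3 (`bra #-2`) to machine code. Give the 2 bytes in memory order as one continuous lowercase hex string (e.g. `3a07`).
9ffe

3. bra fields op=0x9:4|imm=-2:12 → word 9ffeh → 9f fe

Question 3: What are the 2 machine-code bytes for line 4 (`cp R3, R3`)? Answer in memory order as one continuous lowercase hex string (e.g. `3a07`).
bf00

L4: cp op=0xb:4|rd=3:2|rs=3:2|pad=0:8 ⇒ 0xbf00 ⇒ big bf 00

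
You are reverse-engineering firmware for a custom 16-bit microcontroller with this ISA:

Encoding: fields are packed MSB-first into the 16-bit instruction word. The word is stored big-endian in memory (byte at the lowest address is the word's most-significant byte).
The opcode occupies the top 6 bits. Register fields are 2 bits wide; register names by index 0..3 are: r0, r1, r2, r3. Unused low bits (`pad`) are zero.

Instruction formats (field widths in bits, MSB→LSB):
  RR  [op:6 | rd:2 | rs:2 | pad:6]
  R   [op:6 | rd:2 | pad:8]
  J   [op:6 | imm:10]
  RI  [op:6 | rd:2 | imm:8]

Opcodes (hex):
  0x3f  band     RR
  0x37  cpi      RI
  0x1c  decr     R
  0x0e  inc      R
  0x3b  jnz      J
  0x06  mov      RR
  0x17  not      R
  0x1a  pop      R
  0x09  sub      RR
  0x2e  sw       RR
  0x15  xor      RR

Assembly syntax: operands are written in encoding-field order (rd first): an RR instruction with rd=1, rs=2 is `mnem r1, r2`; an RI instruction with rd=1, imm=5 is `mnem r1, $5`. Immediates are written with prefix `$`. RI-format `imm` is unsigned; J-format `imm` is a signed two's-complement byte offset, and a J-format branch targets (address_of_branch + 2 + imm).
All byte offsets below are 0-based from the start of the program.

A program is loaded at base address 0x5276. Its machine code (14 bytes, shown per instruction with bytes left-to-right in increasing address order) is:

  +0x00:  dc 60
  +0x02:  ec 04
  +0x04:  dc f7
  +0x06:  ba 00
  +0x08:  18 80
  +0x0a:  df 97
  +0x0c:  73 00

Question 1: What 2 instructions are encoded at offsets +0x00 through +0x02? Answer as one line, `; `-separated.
@+00  big-endian(dc 60) = 0xdc60
  op=0xdc60>>10=0x37 ⇒ cpi (RI)
  rd@[9:8]=0x0 ⇒ r0
  imm@[7:0]=0x60 ⇒ $96
@+02  big-endian(ec 04) = 0xec04
  op=0xec04>>10=0x3b ⇒ jnz (J)
  imm@[9:0]=0x4 ⇒ $4

cpi r0, $96; jnz $4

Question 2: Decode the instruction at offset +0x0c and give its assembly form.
decr r3

+0x0c: 73 00 ⇒ word 0x7300 (big)
  top 6b → 0x1c → decr [R]
  rd: (w>>8)&0x3=0x3 → r3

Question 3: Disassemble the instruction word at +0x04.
cpi r0, $247

[04] dc f7 → 0xdcf7
  opcode bits[15:10]=0x37: cpi/RI
  rd: (w>>8)&0x3=0x0 → r0
  imm: (w>>0)&0xff=0xf7 → $247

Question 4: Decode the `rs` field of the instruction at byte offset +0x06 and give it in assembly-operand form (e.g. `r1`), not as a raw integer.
@+06  big-endian(ba 00) = 0xba00
  opcode bits[15:10]=0x2e: sw/RR
  rd: (w>>8)&0x3=0x2 → r2
  rs: (w>>6)&0x3=0x0 → r0

r0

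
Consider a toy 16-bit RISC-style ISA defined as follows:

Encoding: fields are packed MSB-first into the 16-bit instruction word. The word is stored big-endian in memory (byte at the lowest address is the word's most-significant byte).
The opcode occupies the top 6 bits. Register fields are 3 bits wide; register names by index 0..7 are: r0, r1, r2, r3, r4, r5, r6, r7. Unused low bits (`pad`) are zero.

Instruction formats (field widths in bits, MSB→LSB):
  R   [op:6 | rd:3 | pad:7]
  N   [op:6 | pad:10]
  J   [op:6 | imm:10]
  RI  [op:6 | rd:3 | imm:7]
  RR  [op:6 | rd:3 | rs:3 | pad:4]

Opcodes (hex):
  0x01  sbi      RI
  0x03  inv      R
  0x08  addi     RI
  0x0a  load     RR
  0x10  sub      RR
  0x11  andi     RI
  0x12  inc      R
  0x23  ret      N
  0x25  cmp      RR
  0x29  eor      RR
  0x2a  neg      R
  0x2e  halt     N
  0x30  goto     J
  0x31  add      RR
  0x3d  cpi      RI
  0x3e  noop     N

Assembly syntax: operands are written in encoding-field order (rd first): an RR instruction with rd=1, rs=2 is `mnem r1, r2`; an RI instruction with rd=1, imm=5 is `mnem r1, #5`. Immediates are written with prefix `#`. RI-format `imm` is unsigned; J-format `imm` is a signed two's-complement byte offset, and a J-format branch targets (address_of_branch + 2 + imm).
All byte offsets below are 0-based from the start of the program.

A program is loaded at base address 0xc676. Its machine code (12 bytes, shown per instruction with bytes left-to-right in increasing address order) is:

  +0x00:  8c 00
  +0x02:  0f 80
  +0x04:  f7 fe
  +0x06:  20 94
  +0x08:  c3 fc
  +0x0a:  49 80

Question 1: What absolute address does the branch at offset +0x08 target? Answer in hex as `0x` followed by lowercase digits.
off 0x08: read c3 fc as big → 0xc3fc
  opcode bits[15:10]=0x30: goto/J
  imm: (w>>0)&0x3ff=0x3fc (s10→-4) → #-4
  target = base 0xc676 + off 0x08 + 2 + imm -4 = 0xc67c

0xc67c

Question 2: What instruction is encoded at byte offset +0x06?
addi r1, #20

[06] 20 94 → 0x2094
  top 6b → 0x8 → addi [RI]
  rd@[9:7]=0x1 ⇒ r1
  imm@[6:0]=0x14 ⇒ #20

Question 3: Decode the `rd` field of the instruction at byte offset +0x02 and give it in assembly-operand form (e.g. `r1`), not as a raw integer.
r7

+0x02: 0f 80 ⇒ word 0x0f80 (big)
  top 6b → 0x3 → inv [R]
  rd@[9:7]=0x7 ⇒ r7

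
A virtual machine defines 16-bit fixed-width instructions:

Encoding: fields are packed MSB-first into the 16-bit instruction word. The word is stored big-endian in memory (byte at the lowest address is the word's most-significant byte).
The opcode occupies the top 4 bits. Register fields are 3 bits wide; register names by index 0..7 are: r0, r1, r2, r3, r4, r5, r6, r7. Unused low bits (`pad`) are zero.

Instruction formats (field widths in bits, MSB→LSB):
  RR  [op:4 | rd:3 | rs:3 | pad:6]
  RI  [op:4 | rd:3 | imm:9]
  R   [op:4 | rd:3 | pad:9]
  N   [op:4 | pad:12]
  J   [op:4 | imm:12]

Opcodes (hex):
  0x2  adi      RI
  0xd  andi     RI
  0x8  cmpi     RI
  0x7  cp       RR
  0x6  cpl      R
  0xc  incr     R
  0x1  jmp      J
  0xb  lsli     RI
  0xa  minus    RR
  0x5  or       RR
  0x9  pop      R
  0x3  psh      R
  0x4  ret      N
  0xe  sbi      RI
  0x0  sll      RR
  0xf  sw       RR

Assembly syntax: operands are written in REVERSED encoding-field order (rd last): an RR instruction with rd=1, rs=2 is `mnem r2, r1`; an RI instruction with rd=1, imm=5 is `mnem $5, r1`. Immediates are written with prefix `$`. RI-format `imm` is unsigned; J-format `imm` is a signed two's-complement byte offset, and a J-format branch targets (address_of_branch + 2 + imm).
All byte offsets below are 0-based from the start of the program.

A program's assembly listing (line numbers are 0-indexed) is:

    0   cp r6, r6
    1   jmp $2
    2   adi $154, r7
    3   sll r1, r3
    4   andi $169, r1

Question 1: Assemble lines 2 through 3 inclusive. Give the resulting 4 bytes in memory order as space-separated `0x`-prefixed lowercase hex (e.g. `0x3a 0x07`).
line 2 (adi): pack op=0x2:4|rd=7:3|imm=154:9 = 0x2e9a; big→ 2e 9a
line 3 (sll): pack op=0x0:4|rd=3:3|rs=1:3|pad=0:6 = 0x0640; big→ 06 40

0x2e 0x9a 0x06 0x40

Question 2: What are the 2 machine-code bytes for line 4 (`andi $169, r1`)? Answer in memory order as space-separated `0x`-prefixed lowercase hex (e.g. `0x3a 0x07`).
0xd2 0xa9

line 4 (andi): pack op=0xd:4|rd=1:3|imm=169:9 = 0xd2a9; big→ d2 a9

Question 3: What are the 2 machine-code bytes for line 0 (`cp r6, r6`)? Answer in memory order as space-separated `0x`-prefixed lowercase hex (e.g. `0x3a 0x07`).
L0: cp op=0x7:4|rd=6:3|rs=6:3|pad=0:6 ⇒ 0x7d80 ⇒ big 7d 80

0x7d 0x80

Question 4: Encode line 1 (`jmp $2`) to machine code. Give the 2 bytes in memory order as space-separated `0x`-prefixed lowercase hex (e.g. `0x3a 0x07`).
L1: jmp op=0x1:4|imm=2:12 ⇒ 0x1002 ⇒ big 10 02

0x10 0x02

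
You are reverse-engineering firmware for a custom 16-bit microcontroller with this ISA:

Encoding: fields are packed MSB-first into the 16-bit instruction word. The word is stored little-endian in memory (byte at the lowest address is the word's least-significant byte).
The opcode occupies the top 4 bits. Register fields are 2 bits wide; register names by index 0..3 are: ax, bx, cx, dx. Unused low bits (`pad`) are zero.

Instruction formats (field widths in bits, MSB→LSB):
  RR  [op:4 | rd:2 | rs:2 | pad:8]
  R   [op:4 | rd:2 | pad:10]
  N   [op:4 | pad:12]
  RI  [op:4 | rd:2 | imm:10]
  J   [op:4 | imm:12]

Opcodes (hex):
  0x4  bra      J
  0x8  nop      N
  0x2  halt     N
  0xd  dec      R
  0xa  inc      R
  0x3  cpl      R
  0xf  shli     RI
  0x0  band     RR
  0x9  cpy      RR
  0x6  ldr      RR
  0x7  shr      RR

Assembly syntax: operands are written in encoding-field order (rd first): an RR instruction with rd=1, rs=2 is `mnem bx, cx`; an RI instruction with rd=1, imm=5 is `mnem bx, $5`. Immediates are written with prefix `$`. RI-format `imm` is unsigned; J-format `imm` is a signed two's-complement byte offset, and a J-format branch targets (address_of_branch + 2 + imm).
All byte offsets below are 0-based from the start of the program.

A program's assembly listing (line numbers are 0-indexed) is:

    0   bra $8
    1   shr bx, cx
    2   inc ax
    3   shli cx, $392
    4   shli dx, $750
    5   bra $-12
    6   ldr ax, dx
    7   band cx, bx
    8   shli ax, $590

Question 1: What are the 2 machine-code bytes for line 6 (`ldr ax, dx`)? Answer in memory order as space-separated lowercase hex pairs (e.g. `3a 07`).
00 63

L6: ldr op=0x6:4|rd=0:2|rs=3:2|pad=0:8 ⇒ 0x6300 ⇒ little 00 63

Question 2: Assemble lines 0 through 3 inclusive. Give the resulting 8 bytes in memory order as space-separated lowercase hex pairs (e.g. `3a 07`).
0. bra fields op=0x4:4|imm=8:12 → word 4008h → 08 40
1. shr fields op=0x7:4|rd=1:2|rs=2:2|pad=0:8 → word 7600h → 00 76
2. inc fields op=0xa:4|rd=0:2|pad=0:10 → word a000h → 00 a0
3. shli fields op=0xf:4|rd=2:2|imm=392:10 → word f988h → 88 f9

08 40 00 76 00 a0 88 f9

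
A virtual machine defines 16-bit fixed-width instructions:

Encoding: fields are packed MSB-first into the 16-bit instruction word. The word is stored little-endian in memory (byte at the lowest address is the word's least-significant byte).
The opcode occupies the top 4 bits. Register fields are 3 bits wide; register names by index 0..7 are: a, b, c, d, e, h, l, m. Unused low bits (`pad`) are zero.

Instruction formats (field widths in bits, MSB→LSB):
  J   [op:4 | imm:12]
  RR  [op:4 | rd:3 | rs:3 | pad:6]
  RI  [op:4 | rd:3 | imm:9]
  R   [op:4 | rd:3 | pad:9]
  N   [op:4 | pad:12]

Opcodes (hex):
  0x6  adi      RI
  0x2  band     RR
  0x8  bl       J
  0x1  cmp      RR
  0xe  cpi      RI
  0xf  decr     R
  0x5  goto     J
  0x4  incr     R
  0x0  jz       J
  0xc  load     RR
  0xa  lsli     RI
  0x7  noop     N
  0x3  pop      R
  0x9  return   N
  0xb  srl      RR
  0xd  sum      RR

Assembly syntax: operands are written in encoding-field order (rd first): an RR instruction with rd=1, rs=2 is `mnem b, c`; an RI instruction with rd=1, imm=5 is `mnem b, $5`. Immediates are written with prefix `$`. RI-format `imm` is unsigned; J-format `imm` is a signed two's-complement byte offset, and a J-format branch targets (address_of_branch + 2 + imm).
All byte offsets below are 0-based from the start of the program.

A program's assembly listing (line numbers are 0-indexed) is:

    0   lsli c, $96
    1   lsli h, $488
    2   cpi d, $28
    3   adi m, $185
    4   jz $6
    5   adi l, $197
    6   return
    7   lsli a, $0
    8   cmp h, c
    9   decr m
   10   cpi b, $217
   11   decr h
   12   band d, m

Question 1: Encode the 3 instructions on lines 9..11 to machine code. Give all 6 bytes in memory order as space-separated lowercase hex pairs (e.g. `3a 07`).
00 fe d9 e2 00 fa

9. decr fields op=0xf:4|rd=7:3|pad=0:9 → word fe00h → 00 fe
10. cpi fields op=0xe:4|rd=1:3|imm=217:9 → word e2d9h → d9 e2
11. decr fields op=0xf:4|rd=5:3|pad=0:9 → word fa00h → 00 fa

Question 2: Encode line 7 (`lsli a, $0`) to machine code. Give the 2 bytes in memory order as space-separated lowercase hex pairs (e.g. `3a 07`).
7. lsli fields op=0xa:4|rd=0:3|imm=0:9 → word a000h → 00 a0

00 a0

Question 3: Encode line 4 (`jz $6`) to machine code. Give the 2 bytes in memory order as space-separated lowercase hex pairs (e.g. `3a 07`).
L4: jz op=0x0:4|imm=6:12 ⇒ 0x0006 ⇒ little 06 00

06 00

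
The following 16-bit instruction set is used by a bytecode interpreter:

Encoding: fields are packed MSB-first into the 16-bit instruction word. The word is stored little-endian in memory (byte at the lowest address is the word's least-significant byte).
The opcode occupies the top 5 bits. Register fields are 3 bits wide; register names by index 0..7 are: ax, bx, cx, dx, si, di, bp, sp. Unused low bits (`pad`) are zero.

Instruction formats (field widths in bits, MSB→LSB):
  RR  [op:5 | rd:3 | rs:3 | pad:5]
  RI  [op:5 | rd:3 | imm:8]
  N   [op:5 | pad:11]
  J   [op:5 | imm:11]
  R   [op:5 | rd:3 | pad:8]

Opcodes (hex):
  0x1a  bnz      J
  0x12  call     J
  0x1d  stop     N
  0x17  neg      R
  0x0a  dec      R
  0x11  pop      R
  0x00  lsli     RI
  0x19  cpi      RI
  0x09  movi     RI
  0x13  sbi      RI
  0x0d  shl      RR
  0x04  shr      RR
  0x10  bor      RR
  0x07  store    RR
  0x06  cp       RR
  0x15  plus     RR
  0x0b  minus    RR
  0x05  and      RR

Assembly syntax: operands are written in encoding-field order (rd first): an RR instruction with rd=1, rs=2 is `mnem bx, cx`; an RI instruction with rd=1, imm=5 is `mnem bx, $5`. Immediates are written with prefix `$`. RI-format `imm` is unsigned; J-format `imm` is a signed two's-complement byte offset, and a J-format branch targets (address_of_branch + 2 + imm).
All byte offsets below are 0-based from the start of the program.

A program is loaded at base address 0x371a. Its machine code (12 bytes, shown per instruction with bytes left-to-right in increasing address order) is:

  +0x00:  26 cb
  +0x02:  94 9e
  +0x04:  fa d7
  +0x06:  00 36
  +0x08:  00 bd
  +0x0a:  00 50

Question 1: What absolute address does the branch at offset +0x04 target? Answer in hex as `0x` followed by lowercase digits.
0x371a

@+04  little-endian(fa d7) = 0xd7fa
  op=0xd7fa>>11=0x1a ⇒ bnz (J)
  [10:0] imm=2042 (s11→-6) = $-6
  target = base 0x371a + off 0x04 + 2 + imm -6 = 0x371a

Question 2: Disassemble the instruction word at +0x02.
@+02  little-endian(94 9e) = 0x9e94
  top 5b → 0x13 → sbi [RI]
  [10:8] rd=6 = bp
  [7:0] imm=148 = $148

sbi bp, $148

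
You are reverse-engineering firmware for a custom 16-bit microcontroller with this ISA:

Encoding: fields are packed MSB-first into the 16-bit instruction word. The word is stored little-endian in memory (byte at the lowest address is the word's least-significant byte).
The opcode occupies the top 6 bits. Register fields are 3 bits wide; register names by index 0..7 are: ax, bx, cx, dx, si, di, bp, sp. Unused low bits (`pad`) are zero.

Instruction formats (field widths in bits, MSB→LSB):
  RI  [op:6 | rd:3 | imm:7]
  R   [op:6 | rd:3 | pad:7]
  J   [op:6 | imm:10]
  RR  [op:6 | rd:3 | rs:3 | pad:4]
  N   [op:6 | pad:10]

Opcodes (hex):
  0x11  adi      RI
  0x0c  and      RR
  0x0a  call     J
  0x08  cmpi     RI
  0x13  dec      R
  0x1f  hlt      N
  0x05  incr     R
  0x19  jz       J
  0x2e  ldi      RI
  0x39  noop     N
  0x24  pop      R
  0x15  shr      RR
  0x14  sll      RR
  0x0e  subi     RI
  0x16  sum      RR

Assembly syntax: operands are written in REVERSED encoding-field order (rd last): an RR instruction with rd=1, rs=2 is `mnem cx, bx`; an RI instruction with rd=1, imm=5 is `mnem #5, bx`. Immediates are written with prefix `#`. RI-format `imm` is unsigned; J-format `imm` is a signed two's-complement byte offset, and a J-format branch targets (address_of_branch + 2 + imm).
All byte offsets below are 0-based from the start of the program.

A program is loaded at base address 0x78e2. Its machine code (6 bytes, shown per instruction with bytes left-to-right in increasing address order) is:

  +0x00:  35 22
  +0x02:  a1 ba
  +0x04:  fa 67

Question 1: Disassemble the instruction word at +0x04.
off 0x04: read fa 67 as little → 0x67fa
  opcode bits[15:10]=0x19: jz/J
  imm: (w>>0)&0x3ff=0x3fa (s10→-6) → #-6

jz #-6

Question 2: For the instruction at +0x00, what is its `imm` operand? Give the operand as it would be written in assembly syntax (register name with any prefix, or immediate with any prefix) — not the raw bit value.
[00] 35 22 → 0x2235
  op=0x2235>>10=0x8 ⇒ cmpi (RI)
  rd@[9:7]=0x4 ⇒ si
  imm@[6:0]=0x35 ⇒ #53

#53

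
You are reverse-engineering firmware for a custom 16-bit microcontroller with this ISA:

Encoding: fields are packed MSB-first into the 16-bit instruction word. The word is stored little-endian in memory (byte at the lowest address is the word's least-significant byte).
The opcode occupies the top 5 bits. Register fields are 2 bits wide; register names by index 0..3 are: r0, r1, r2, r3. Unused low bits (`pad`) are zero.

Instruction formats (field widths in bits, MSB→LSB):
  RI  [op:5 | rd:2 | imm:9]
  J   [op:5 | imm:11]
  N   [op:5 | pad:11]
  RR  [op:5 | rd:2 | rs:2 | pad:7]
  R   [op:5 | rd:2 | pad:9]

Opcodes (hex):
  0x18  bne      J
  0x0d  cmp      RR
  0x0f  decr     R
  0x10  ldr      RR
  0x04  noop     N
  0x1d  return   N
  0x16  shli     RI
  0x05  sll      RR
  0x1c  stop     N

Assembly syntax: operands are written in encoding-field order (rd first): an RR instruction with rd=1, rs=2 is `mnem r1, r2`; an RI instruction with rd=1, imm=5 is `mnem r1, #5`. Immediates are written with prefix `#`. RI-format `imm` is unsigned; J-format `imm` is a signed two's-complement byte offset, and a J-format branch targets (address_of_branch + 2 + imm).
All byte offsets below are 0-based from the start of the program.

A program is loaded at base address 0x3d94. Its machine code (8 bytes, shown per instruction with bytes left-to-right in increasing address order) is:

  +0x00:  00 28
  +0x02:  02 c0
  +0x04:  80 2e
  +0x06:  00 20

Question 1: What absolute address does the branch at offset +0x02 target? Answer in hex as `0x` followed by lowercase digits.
0x3d9a

+0x02: 02 c0 ⇒ word 0xc002 (little)
  opcode bits[15:11]=0x18: bne/J
  [10:0] imm=2 = #2
  target = base 0x3d94 + off 0x02 + 2 + imm 2 = 0x3d9a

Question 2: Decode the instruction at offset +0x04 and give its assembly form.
sll r3, r1

+0x04: 80 2e ⇒ word 0x2e80 (little)
  opcode bits[15:11]=0x5: sll/RR
  [10:9] rd=3 = r3
  [8:7] rs=1 = r1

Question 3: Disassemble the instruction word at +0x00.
[00] 00 28 → 0x2800
  opcode bits[15:11]=0x5: sll/RR
  rd@[10:9]=0x0 ⇒ r0
  rs@[8:7]=0x0 ⇒ r0

sll r0, r0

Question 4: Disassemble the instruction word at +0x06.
@+06  little-endian(00 20) = 0x2000
  opcode bits[15:11]=0x4: noop/N

noop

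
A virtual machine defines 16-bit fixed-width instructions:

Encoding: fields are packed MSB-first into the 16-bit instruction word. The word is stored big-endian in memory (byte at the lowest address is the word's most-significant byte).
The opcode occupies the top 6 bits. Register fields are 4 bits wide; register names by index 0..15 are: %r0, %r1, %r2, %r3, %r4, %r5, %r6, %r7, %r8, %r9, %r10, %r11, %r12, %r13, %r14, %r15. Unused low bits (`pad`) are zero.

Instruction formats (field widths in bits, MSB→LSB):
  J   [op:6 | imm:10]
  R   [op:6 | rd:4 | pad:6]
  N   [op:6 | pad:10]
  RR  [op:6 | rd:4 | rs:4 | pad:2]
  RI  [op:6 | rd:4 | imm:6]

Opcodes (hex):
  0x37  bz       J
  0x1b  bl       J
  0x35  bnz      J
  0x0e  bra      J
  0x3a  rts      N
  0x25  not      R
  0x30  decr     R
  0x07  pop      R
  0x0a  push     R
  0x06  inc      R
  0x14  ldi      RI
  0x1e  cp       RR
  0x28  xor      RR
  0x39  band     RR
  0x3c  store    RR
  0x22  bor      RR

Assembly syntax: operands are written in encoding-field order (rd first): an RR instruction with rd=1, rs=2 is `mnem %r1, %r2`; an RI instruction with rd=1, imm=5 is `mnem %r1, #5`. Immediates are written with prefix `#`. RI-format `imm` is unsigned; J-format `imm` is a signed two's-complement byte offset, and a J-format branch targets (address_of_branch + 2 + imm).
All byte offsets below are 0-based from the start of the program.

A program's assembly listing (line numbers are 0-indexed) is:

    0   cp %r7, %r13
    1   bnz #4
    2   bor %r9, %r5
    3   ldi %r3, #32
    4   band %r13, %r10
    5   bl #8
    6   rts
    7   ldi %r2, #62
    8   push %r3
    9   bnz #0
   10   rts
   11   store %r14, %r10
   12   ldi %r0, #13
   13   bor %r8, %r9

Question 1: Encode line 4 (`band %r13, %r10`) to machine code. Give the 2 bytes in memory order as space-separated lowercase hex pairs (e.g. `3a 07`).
e7 68

L4: band op=0x39:6|rd=13:4|rs=10:4|pad=0:2 ⇒ 0xe768 ⇒ big e7 68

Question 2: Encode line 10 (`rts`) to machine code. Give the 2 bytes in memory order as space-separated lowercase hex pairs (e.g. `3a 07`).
10. rts fields op=0x3a:6|pad=0:10 → word e800h → e8 00

e8 00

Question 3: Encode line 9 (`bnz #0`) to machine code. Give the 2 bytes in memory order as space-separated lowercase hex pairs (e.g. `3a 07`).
d4 00

9. bnz fields op=0x35:6|imm=0:10 → word d400h → d4 00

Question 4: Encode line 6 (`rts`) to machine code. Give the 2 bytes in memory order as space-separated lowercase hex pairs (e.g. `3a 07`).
e8 00

6. rts fields op=0x3a:6|pad=0:10 → word e800h → e8 00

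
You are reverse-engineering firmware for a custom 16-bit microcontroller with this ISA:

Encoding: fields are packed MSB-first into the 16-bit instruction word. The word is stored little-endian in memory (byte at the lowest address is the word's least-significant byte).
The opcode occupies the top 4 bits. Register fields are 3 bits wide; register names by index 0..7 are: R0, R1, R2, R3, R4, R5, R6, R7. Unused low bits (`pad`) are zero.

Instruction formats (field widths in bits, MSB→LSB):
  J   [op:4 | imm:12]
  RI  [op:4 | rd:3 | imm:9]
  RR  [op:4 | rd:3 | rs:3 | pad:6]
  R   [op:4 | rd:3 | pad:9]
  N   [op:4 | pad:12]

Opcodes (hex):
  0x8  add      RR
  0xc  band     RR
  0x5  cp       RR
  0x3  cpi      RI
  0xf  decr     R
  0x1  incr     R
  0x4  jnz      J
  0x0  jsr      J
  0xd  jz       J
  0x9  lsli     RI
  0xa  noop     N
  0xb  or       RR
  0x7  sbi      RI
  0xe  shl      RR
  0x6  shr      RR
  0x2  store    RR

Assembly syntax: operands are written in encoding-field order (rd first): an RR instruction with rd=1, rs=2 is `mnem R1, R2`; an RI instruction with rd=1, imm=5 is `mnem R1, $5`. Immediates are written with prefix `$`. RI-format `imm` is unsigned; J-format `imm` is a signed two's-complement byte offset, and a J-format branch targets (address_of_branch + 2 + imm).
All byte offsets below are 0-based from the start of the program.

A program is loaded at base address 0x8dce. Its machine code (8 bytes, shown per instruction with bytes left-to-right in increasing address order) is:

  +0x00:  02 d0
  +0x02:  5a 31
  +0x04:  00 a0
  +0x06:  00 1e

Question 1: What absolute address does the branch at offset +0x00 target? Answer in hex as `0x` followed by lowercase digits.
0x8dd2

off 0x00: read 02 d0 as little → 0xd002
  top 4b → 0xd → jz [J]
  imm@[11:0]=0x2 ⇒ $2
  target = base 0x8dce + off 0x00 + 2 + imm 2 = 0x8dd2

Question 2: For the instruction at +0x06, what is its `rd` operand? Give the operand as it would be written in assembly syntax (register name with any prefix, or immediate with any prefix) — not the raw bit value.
[06] 00 1e → 0x1e00
  opcode bits[15:12]=0x1: incr/R
  rd: (w>>9)&0x7=0x7 → R7

R7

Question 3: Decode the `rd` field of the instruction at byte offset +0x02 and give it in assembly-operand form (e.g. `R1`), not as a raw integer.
[02] 5a 31 → 0x315a
  op=0x315a>>12=0x3 ⇒ cpi (RI)
  rd: (w>>9)&0x7=0x0 → R0
  imm: (w>>0)&0x1ff=0x15a → $346

R0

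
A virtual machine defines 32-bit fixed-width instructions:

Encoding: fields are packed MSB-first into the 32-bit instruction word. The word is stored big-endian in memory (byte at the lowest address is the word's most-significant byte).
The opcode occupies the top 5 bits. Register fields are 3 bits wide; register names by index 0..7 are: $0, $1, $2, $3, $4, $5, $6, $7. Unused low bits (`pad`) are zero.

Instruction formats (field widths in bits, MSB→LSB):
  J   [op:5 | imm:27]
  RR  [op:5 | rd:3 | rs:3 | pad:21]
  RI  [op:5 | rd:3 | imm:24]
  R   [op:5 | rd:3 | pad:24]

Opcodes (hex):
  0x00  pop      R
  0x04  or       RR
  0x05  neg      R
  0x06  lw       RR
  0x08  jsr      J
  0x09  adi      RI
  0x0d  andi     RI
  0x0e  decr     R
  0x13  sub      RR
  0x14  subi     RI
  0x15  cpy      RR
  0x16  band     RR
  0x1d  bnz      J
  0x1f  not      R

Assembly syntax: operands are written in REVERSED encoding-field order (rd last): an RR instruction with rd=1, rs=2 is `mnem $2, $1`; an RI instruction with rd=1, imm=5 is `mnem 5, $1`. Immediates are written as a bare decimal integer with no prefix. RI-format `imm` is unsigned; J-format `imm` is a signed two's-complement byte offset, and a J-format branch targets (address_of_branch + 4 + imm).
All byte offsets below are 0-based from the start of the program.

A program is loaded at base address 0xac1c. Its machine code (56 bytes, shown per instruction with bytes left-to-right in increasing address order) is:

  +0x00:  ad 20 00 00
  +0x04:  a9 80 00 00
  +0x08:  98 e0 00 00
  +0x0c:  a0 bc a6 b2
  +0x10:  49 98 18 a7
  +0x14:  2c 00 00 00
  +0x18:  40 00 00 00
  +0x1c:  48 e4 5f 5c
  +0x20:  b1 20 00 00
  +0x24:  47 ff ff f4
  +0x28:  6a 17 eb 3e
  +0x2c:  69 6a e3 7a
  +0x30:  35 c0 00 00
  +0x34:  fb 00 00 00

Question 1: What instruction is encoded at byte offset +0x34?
not $3

+0x34: fb 00 00 00 ⇒ word 0xfb000000 (big)
  opcode bits[31:27]=0x1f: not/R
  rd: (w>>24)&0x7=0x3 → $3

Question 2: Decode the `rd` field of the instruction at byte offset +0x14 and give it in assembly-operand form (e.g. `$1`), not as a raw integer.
$4

[14] 2c 00 00 00 → 0x2c000000
  op=0x2c000000>>27=0x5 ⇒ neg (R)
  rd@[26:24]=0x4 ⇒ $4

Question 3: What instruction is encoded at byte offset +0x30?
+0x30: 35 c0 00 00 ⇒ word 0x35c00000 (big)
  op=0x35c00000>>27=0x6 ⇒ lw (RR)
  rd: (w>>24)&0x7=0x5 → $5
  rs: (w>>21)&0x7=0x6 → $6

lw $6, $5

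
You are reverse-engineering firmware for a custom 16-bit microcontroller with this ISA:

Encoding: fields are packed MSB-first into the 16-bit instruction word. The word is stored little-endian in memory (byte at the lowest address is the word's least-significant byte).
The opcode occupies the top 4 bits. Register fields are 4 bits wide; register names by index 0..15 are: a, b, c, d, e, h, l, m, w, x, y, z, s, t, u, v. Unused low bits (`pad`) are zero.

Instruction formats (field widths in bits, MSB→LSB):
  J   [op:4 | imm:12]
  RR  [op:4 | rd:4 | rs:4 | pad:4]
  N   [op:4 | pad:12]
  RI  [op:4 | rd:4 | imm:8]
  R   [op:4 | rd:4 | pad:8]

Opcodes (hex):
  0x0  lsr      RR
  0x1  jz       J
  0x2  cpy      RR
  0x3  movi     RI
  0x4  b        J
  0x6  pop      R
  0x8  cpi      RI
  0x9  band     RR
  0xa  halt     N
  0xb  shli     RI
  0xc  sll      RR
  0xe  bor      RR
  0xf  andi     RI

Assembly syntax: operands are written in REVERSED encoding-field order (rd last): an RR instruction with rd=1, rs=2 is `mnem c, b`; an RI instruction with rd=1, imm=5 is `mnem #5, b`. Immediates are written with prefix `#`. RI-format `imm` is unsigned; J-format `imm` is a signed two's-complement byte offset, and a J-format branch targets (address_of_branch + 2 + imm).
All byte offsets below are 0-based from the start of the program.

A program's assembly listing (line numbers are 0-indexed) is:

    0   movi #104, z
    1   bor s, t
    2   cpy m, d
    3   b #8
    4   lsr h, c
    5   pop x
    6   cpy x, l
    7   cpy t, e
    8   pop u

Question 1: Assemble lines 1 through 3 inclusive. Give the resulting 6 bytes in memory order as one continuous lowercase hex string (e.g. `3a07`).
L1: bor op=0xe:4|rd=13:4|rs=12:4|pad=0:4 ⇒ 0xedc0 ⇒ little c0 ed
L2: cpy op=0x2:4|rd=3:4|rs=7:4|pad=0:4 ⇒ 0x2370 ⇒ little 70 23
L3: b op=0x4:4|imm=8:12 ⇒ 0x4008 ⇒ little 08 40

c0ed70230840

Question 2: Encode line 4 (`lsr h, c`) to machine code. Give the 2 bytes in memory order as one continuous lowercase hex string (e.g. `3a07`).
5002

4. lsr fields op=0x0:4|rd=2:4|rs=5:4|pad=0:4 → word 0250h → 50 02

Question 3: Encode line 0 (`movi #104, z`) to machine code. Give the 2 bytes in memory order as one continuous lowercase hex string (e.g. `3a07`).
683b

line 0 (movi): pack op=0x3:4|rd=11:4|imm=104:8 = 0x3b68; little→ 68 3b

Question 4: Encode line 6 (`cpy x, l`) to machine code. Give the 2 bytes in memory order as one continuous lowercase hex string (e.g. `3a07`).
6. cpy fields op=0x2:4|rd=6:4|rs=9:4|pad=0:4 → word 2690h → 90 26

9026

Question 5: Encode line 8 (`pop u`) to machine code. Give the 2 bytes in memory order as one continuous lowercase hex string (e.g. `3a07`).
8. pop fields op=0x6:4|rd=14:4|pad=0:8 → word 6e00h → 00 6e

006e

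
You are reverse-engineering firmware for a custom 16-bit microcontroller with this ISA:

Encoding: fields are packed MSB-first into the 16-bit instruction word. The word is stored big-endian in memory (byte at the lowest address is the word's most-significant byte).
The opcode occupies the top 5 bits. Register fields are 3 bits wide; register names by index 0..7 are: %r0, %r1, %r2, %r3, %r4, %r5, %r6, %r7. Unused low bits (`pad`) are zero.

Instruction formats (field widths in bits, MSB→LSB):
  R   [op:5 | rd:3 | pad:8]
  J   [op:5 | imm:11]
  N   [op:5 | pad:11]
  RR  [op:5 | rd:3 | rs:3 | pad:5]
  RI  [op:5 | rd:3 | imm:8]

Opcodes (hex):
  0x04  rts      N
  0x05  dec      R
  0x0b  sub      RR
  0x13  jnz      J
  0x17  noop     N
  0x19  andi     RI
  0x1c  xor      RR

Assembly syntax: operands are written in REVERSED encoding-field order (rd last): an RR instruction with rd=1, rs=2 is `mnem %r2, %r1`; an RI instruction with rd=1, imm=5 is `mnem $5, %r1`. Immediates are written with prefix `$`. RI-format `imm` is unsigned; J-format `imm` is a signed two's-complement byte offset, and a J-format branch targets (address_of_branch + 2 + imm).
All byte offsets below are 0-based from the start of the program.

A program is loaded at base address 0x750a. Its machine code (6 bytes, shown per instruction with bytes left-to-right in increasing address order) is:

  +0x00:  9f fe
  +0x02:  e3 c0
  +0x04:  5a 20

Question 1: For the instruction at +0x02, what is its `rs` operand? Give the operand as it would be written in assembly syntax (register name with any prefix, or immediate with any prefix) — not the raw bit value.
[02] e3 c0 → 0xe3c0
  opcode bits[15:11]=0x1c: xor/RR
  rd@[10:8]=0x3 ⇒ %r3
  rs@[7:5]=0x6 ⇒ %r6

%r6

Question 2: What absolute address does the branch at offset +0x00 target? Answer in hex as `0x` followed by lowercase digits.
+0x00: 9f fe ⇒ word 0x9ffe (big)
  opcode bits[15:11]=0x13: jnz/J
  [10:0] imm=2046 (s11→-2) = $-2
  target = base 0x750a + off 0x00 + 2 + imm -2 = 0x750a

0x750a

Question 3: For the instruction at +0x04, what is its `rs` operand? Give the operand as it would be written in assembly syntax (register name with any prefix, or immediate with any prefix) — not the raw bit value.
+0x04: 5a 20 ⇒ word 0x5a20 (big)
  op=0x5a20>>11=0xb ⇒ sub (RR)
  rd@[10:8]=0x2 ⇒ %r2
  rs@[7:5]=0x1 ⇒ %r1

%r1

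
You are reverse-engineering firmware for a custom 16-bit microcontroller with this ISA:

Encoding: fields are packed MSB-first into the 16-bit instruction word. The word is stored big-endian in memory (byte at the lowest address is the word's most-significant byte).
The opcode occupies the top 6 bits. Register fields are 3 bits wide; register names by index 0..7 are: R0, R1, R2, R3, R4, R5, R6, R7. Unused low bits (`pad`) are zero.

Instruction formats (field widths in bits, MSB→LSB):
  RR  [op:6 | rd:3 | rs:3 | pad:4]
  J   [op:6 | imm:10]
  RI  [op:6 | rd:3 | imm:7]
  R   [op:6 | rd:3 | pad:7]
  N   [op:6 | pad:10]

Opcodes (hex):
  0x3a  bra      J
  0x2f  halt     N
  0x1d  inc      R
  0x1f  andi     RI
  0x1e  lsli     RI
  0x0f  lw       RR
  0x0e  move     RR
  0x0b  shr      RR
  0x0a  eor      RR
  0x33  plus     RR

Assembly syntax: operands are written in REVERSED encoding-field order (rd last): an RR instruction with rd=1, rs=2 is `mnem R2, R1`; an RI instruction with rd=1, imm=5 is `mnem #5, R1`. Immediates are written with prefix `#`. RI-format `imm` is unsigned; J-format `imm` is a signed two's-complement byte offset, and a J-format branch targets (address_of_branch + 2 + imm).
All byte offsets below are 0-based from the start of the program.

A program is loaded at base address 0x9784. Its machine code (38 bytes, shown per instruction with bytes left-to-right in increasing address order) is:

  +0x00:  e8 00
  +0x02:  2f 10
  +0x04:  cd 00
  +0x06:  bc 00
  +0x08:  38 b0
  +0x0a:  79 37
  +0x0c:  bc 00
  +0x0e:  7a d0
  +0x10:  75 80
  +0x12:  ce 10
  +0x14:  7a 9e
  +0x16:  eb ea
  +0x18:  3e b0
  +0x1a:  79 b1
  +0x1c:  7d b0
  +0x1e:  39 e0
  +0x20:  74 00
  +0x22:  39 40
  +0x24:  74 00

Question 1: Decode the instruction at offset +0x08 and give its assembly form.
move R3, R1

[08] 38 b0 → 0x38b0
  op=0x38b0>>10=0xe ⇒ move (RR)
  [9:7] rd=1 = R1
  [6:4] rs=3 = R3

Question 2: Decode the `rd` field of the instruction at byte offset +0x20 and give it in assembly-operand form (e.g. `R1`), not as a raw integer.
R0

+0x20: 74 00 ⇒ word 0x7400 (big)
  top 6b → 0x1d → inc [R]
  rd@[9:7]=0x0 ⇒ R0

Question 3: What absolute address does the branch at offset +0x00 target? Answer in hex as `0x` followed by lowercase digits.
off 0x00: read e8 00 as big → 0xe800
  op=0xe800>>10=0x3a ⇒ bra (J)
  imm: (w>>0)&0x3ff=0x0 → #0
  target = base 0x9784 + off 0x00 + 2 + imm 0 = 0x9786

0x9786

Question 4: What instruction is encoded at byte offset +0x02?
@+02  big-endian(2f 10) = 0x2f10
  top 6b → 0xb → shr [RR]
  rd@[9:7]=0x6 ⇒ R6
  rs@[6:4]=0x1 ⇒ R1

shr R1, R6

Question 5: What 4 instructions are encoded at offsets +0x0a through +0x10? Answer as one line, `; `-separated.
[0a] 79 37 → 0x7937
  opcode bits[15:10]=0x1e: lsli/RI
  rd@[9:7]=0x2 ⇒ R2
  imm@[6:0]=0x37 ⇒ #55
[0c] bc 00 → 0xbc00
  opcode bits[15:10]=0x2f: halt/N
[0e] 7a d0 → 0x7ad0
  opcode bits[15:10]=0x1e: lsli/RI
  rd@[9:7]=0x5 ⇒ R5
  imm@[6:0]=0x50 ⇒ #80
[10] 75 80 → 0x7580
  opcode bits[15:10]=0x1d: inc/R
  rd@[9:7]=0x3 ⇒ R3

lsli #55, R2; halt; lsli #80, R5; inc R3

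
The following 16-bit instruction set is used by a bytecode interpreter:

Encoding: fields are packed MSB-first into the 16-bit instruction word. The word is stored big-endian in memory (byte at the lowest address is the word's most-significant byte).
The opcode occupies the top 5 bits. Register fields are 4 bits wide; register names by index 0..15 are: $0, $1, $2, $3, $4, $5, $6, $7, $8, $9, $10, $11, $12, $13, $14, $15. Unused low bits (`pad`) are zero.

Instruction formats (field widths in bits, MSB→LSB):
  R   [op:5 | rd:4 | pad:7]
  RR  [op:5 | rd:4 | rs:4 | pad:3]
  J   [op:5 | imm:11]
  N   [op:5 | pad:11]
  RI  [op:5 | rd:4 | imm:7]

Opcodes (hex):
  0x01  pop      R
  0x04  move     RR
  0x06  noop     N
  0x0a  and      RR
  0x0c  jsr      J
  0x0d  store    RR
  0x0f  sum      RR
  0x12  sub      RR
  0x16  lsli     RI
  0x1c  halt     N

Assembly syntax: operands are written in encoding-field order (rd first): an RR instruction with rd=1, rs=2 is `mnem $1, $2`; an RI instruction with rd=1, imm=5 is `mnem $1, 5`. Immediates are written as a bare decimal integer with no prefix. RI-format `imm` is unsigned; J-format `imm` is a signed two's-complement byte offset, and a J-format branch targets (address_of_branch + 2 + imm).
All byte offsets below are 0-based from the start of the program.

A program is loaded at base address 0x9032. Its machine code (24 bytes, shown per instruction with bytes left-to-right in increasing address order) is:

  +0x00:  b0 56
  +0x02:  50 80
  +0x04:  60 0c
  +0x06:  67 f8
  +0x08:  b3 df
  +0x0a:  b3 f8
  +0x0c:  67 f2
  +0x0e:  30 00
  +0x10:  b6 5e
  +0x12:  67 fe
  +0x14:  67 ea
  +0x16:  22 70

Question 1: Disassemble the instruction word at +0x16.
move $4, $14

+0x16: 22 70 ⇒ word 0x2270 (big)
  top 5b → 0x4 → move [RR]
  rd: (w>>7)&0xf=0x4 → $4
  rs: (w>>3)&0xf=0xe → $14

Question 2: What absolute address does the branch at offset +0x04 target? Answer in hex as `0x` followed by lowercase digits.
off 0x04: read 60 0c as big → 0x600c
  opcode bits[15:11]=0xc: jsr/J
  [10:0] imm=12 = 12
  target = base 0x9032 + off 0x04 + 2 + imm 12 = 0x9044

0x9044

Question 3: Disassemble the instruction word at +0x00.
@+00  big-endian(b0 56) = 0xb056
  opcode bits[15:11]=0x16: lsli/RI
  rd@[10:7]=0x0 ⇒ $0
  imm@[6:0]=0x56 ⇒ 86

lsli $0, 86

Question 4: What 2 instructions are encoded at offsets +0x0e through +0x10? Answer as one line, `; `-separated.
noop; lsli $12, 94

@+0e  big-endian(30 00) = 0x3000
  opcode bits[15:11]=0x6: noop/N
@+10  big-endian(b6 5e) = 0xb65e
  opcode bits[15:11]=0x16: lsli/RI
  [10:7] rd=12 = $12
  [6:0] imm=94 = 94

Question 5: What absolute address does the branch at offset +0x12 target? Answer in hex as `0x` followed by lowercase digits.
0x9044

+0x12: 67 fe ⇒ word 0x67fe (big)
  top 5b → 0xc → jsr [J]
  imm@[10:0]=0x7fe (s11→-2) ⇒ -2
  target = base 0x9032 + off 0x12 + 2 + imm -2 = 0x9044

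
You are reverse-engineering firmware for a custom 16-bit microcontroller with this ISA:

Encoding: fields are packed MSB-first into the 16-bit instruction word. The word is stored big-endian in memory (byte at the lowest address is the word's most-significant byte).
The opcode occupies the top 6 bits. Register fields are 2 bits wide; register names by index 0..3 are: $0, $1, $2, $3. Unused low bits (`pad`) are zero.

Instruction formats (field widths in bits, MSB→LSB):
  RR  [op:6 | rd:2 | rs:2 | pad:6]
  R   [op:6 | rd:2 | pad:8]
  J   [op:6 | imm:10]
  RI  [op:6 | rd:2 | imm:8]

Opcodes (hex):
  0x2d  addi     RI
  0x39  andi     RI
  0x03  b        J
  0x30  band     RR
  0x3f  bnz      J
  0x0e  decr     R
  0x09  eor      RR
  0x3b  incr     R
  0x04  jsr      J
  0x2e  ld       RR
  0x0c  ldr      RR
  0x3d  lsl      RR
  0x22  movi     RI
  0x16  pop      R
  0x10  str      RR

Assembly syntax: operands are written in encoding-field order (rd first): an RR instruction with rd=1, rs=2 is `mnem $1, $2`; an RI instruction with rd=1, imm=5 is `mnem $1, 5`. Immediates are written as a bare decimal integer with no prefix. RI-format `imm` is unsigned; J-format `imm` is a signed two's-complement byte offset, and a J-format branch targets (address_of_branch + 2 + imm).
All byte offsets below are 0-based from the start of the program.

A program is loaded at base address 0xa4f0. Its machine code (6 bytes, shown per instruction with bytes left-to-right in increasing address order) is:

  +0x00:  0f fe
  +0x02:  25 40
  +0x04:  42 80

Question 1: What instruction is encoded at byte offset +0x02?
eor $1, $1

@+02  big-endian(25 40) = 0x2540
  opcode bits[15:10]=0x9: eor/RR
  rd: (w>>8)&0x3=0x1 → $1
  rs: (w>>6)&0x3=0x1 → $1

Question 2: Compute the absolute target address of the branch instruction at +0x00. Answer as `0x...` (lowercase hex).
[00] 0f fe → 0x0ffe
  op=0x0ffe>>10=0x3 ⇒ b (J)
  imm: (w>>0)&0x3ff=0x3fe (s10→-2) → -2
  target = base 0xa4f0 + off 0x00 + 2 + imm -2 = 0xa4f0

0xa4f0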